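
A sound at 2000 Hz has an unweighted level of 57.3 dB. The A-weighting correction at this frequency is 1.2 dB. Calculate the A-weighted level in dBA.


Given values:
  SPL = 57.3 dB
  A-weighting at 2000 Hz = 1.2 dB
Formula: L_A = SPL + A_weight
L_A = 57.3 + (1.2)
L_A = 58.5

58.5 dBA


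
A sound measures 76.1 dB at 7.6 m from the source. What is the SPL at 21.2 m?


Given values:
  SPL1 = 76.1 dB, r1 = 7.6 m, r2 = 21.2 m
Formula: SPL2 = SPL1 - 20 * log10(r2 / r1)
Compute ratio: r2 / r1 = 21.2 / 7.6 = 2.7895
Compute log10: log10(2.7895) = 0.445526
Compute drop: 20 * 0.445526 = 8.9105
SPL2 = 76.1 - 8.9105 = 67.19

67.19 dB


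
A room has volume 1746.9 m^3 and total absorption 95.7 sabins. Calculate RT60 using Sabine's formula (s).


Given values:
  V = 1746.9 m^3
  A = 95.7 sabins
Formula: RT60 = 0.161 * V / A
Numerator: 0.161 * 1746.9 = 281.2509
RT60 = 281.2509 / 95.7 = 2.939

2.939 s


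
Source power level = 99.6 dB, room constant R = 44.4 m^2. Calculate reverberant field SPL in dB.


Given values:
  Lw = 99.6 dB, R = 44.4 m^2
Formula: SPL = Lw + 10 * log10(4 / R)
Compute 4 / R = 4 / 44.4 = 0.09009
Compute 10 * log10(0.09009) = -10.4532
SPL = 99.6 + (-10.4532) = 89.15

89.15 dB


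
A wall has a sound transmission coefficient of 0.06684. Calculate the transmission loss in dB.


Given values:
  tau = 0.06684
Formula: TL = 10 * log10(1 / tau)
Compute 1 / tau = 1 / 0.06684 = 14.9611
Compute log10(14.9611) = 1.174964
TL = 10 * 1.174964 = 11.75

11.75 dB


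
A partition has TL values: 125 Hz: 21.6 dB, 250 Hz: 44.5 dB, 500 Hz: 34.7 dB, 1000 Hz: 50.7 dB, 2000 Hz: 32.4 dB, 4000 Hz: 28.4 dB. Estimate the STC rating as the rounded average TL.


Given TL values at each frequency:
  125 Hz: 21.6 dB
  250 Hz: 44.5 dB
  500 Hz: 34.7 dB
  1000 Hz: 50.7 dB
  2000 Hz: 32.4 dB
  4000 Hz: 28.4 dB
Formula: STC ~ round(average of TL values)
Sum = 21.6 + 44.5 + 34.7 + 50.7 + 32.4 + 28.4 = 212.3
Average = 212.3 / 6 = 35.38
Rounded: 35

35


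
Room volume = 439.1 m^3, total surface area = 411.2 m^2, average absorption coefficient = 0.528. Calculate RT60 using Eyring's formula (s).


Given values:
  V = 439.1 m^3, S = 411.2 m^2, alpha = 0.528
Formula: RT60 = 0.161 * V / (-S * ln(1 - alpha))
Compute ln(1 - 0.528) = ln(0.472) = -0.750776
Denominator: -411.2 * -0.750776 = 308.7191
Numerator: 0.161 * 439.1 = 70.6951
RT60 = 70.6951 / 308.7191 = 0.229

0.229 s


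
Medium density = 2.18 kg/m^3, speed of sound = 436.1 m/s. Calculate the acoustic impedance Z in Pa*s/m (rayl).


Given values:
  rho = 2.18 kg/m^3
  c = 436.1 m/s
Formula: Z = rho * c
Z = 2.18 * 436.1
Z = 950.7

950.7 rayl


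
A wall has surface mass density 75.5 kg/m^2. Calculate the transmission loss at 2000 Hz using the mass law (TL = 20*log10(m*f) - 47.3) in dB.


Given values:
  m = 75.5 kg/m^2, f = 2000 Hz
Formula: TL = 20 * log10(m * f) - 47.3
Compute m * f = 75.5 * 2000 = 151000.0
Compute log10(151000.0) = 5.178977
Compute 20 * 5.178977 = 103.5795
TL = 103.5795 - 47.3 = 56.28

56.28 dB


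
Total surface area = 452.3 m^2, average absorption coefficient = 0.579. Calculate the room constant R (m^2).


Given values:
  S = 452.3 m^2, alpha = 0.579
Formula: R = S * alpha / (1 - alpha)
Numerator: 452.3 * 0.579 = 261.8817
Denominator: 1 - 0.579 = 0.421
R = 261.8817 / 0.421 = 622.05

622.05 m^2


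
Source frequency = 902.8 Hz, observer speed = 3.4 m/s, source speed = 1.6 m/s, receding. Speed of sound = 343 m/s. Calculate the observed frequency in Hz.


Given values:
  f_s = 902.8 Hz, v_o = 3.4 m/s, v_s = 1.6 m/s
  Direction: receding
Formula: f_o = f_s * (c - v_o) / (c + v_s)
Numerator: c - v_o = 343 - 3.4 = 339.6
Denominator: c + v_s = 343 + 1.6 = 344.6
f_o = 902.8 * 339.6 / 344.6 = 889.7

889.7 Hz


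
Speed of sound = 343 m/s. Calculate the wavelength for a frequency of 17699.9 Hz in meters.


Given values:
  c = 343 m/s, f = 17699.9 Hz
Formula: lambda = c / f
lambda = 343 / 17699.9
lambda = 0.0194

0.0194 m


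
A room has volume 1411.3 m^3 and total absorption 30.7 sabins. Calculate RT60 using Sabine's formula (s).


Given values:
  V = 1411.3 m^3
  A = 30.7 sabins
Formula: RT60 = 0.161 * V / A
Numerator: 0.161 * 1411.3 = 227.2193
RT60 = 227.2193 / 30.7 = 7.401

7.401 s


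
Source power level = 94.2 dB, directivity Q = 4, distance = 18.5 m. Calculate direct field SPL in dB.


Given values:
  Lw = 94.2 dB, Q = 4, r = 18.5 m
Formula: SPL = Lw + 10 * log10(Q / (4 * pi * r^2))
Compute 4 * pi * r^2 = 4 * pi * 18.5^2 = 4300.8403
Compute Q / denom = 4 / 4300.8403 = 0.00093005
Compute 10 * log10(0.00093005) = -30.3149
SPL = 94.2 + (-30.3149) = 63.89

63.89 dB


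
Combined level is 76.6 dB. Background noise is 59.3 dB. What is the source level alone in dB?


Given values:
  L_total = 76.6 dB, L_bg = 59.3 dB
Formula: L_source = 10 * log10(10^(L_total/10) - 10^(L_bg/10))
Convert to linear:
  10^(76.6/10) = 45708818.9615
  10^(59.3/10) = 851138.0382
Difference: 45708818.9615 - 851138.0382 = 44857680.9233
L_source = 10 * log10(44857680.9233) = 76.52

76.52 dB


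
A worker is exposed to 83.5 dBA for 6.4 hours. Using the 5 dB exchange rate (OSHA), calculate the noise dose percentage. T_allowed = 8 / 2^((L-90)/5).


Given values:
  L = 83.5 dBA, T = 6.4 hours
Formula: T_allowed = 8 / 2^((L - 90) / 5)
Compute exponent: (83.5 - 90) / 5 = -1.3
Compute 2^(-1.3) = 0.406126
T_allowed = 8 / 0.406126 = 19.69832 hours
Dose = (T / T_allowed) * 100
Dose = (6.4 / 19.69832) * 100 = 32.49

32.49 %


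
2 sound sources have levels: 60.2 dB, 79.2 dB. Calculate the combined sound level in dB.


Formula: L_total = 10 * log10( sum(10^(Li/10)) )
  Source 1: 10^(60.2/10) = 1047128.5481
  Source 2: 10^(79.2/10) = 83176377.1103
Sum of linear values = 84223505.6584
L_total = 10 * log10(84223505.6584) = 79.25

79.25 dB


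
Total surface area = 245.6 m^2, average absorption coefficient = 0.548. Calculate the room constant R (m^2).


Given values:
  S = 245.6 m^2, alpha = 0.548
Formula: R = S * alpha / (1 - alpha)
Numerator: 245.6 * 0.548 = 134.5888
Denominator: 1 - 0.548 = 0.452
R = 134.5888 / 0.452 = 297.76

297.76 m^2


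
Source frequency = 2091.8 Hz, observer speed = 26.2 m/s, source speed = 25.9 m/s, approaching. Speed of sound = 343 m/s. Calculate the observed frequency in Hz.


Given values:
  f_s = 2091.8 Hz, v_o = 26.2 m/s, v_s = 25.9 m/s
  Direction: approaching
Formula: f_o = f_s * (c + v_o) / (c - v_s)
Numerator: c + v_o = 343 + 26.2 = 369.2
Denominator: c - v_s = 343 - 25.9 = 317.1
f_o = 2091.8 * 369.2 / 317.1 = 2435.49

2435.49 Hz


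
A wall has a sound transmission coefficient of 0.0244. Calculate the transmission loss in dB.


Given values:
  tau = 0.0244
Formula: TL = 10 * log10(1 / tau)
Compute 1 / tau = 1 / 0.0244 = 40.9836
Compute log10(40.9836) = 1.61261
TL = 10 * 1.61261 = 16.13

16.13 dB


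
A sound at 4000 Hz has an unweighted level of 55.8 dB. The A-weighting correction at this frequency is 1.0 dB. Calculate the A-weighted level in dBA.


Given values:
  SPL = 55.8 dB
  A-weighting at 4000 Hz = 1.0 dB
Formula: L_A = SPL + A_weight
L_A = 55.8 + (1.0)
L_A = 56.8

56.8 dBA


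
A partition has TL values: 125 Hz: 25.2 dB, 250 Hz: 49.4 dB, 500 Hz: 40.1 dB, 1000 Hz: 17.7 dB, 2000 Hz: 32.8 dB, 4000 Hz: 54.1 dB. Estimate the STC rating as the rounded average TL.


Given TL values at each frequency:
  125 Hz: 25.2 dB
  250 Hz: 49.4 dB
  500 Hz: 40.1 dB
  1000 Hz: 17.7 dB
  2000 Hz: 32.8 dB
  4000 Hz: 54.1 dB
Formula: STC ~ round(average of TL values)
Sum = 25.2 + 49.4 + 40.1 + 17.7 + 32.8 + 54.1 = 219.3
Average = 219.3 / 6 = 36.55
Rounded: 37

37


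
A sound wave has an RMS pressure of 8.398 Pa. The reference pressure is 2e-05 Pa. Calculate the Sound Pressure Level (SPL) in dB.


Given values:
  p = 8.398 Pa
  p_ref = 2e-05 Pa
Formula: SPL = 20 * log10(p / p_ref)
Compute ratio: p / p_ref = 8.398 / 2e-05 = 419900
Compute log10: log10(419900) = 5.623146
Multiply: SPL = 20 * 5.623146 = 112.46

112.46 dB


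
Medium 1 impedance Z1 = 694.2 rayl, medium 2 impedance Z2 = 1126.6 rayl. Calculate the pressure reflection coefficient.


Given values:
  Z1 = 694.2 rayl, Z2 = 1126.6 rayl
Formula: R = (Z2 - Z1) / (Z2 + Z1)
Numerator: Z2 - Z1 = 1126.6 - 694.2 = 432.4
Denominator: Z2 + Z1 = 1126.6 + 694.2 = 1820.8
R = 432.4 / 1820.8 = 0.2375

0.2375


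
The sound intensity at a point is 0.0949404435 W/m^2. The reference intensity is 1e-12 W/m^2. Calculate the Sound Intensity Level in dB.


Given values:
  I = 0.0949404435 W/m^2
  I_ref = 1e-12 W/m^2
Formula: SIL = 10 * log10(I / I_ref)
Compute ratio: I / I_ref = 94940443500
Compute log10: log10(94940443500) = 10.977451
Multiply: SIL = 10 * 10.977451 = 109.77

109.77 dB


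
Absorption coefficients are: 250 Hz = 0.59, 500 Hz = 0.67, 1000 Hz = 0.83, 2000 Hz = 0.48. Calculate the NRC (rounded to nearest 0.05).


Given values:
  a_250 = 0.59, a_500 = 0.67
  a_1000 = 0.83, a_2000 = 0.48
Formula: NRC = (a250 + a500 + a1000 + a2000) / 4
Sum = 0.59 + 0.67 + 0.83 + 0.48 = 2.57
NRC = 2.57 / 4 = 0.6425
Rounded to nearest 0.05: 0.65

0.65


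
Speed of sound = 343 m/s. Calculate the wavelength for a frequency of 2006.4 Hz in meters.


Given values:
  c = 343 m/s, f = 2006.4 Hz
Formula: lambda = c / f
lambda = 343 / 2006.4
lambda = 0.171

0.171 m


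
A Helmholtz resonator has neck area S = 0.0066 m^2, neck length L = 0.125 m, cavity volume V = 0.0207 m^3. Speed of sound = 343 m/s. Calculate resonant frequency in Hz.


Given values:
  S = 0.0066 m^2, L = 0.125 m, V = 0.0207 m^3, c = 343 m/s
Formula: f = (c / (2*pi)) * sqrt(S / (V * L))
Compute V * L = 0.0207 * 0.125 = 0.0025875
Compute S / (V * L) = 0.0066 / 0.0025875 = 2.5507
Compute sqrt(2.5507) = 1.597091
Compute c / (2*pi) = 343 / 6.283185 = 54.590148
f = 54.590148 * 1.597091 = 87.19

87.19 Hz


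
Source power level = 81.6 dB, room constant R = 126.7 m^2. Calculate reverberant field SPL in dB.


Given values:
  Lw = 81.6 dB, R = 126.7 m^2
Formula: SPL = Lw + 10 * log10(4 / R)
Compute 4 / R = 4 / 126.7 = 0.031571
Compute 10 * log10(0.031571) = -15.0071
SPL = 81.6 + (-15.0071) = 66.59

66.59 dB


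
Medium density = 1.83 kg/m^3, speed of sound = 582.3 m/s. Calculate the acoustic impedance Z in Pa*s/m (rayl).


Given values:
  rho = 1.83 kg/m^3
  c = 582.3 m/s
Formula: Z = rho * c
Z = 1.83 * 582.3
Z = 1065.61

1065.61 rayl


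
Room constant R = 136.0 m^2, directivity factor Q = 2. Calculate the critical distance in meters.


Given values:
  R = 136.0 m^2, Q = 2
Formula: d_c = 0.141 * sqrt(Q * R)
Compute Q * R = 2 * 136.0 = 272.0
Compute sqrt(272.0) = 16.4924
d_c = 0.141 * 16.4924 = 2.325

2.325 m


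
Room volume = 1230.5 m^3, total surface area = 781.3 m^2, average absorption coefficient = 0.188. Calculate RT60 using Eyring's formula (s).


Given values:
  V = 1230.5 m^3, S = 781.3 m^2, alpha = 0.188
Formula: RT60 = 0.161 * V / (-S * ln(1 - alpha))
Compute ln(1 - 0.188) = ln(0.812) = -0.208255
Denominator: -781.3 * -0.208255 = 162.7096
Numerator: 0.161 * 1230.5 = 198.1105
RT60 = 198.1105 / 162.7096 = 1.218

1.218 s


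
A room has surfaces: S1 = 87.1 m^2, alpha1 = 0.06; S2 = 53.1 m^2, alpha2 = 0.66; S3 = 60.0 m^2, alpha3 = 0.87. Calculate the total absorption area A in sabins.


Given surfaces:
  Surface 1: 87.1 * 0.06 = 5.226
  Surface 2: 53.1 * 0.66 = 35.046
  Surface 3: 60.0 * 0.87 = 52.2
Formula: A = sum(Si * alpha_i)
A = 5.226 + 35.046 + 52.2
A = 92.47

92.47 sabins


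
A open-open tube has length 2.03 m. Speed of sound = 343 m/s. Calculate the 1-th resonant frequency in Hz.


Given values:
  Tube type: open-open, L = 2.03 m, c = 343 m/s, n = 1
Formula: f_n = n * c / (2 * L)
Compute 2 * L = 2 * 2.03 = 4.06
f = 1 * 343 / 4.06
f = 84.48

84.48 Hz


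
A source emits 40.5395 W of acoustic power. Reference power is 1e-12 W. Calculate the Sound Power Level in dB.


Given values:
  W = 40.5395 W
  W_ref = 1e-12 W
Formula: SWL = 10 * log10(W / W_ref)
Compute ratio: W / W_ref = 40539500000000
Compute log10: log10(40539500000000) = 13.607878
Multiply: SWL = 10 * 13.607878 = 136.08

136.08 dB


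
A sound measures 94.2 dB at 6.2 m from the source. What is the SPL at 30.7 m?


Given values:
  SPL1 = 94.2 dB, r1 = 6.2 m, r2 = 30.7 m
Formula: SPL2 = SPL1 - 20 * log10(r2 / r1)
Compute ratio: r2 / r1 = 30.7 / 6.2 = 4.9516
Compute log10: log10(4.9516) = 0.694746
Compute drop: 20 * 0.694746 = 13.8949
SPL2 = 94.2 - 13.8949 = 80.31

80.31 dB


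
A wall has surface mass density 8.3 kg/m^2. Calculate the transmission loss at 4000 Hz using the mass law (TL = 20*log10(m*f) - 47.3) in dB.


Given values:
  m = 8.3 kg/m^2, f = 4000 Hz
Formula: TL = 20 * log10(m * f) - 47.3
Compute m * f = 8.3 * 4000 = 33200.0
Compute log10(33200.0) = 4.521138
Compute 20 * 4.521138 = 90.4228
TL = 90.4228 - 47.3 = 43.12

43.12 dB


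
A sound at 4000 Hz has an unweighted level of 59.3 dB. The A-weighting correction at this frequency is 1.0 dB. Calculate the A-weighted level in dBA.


Given values:
  SPL = 59.3 dB
  A-weighting at 4000 Hz = 1.0 dB
Formula: L_A = SPL + A_weight
L_A = 59.3 + (1.0)
L_A = 60.3

60.3 dBA


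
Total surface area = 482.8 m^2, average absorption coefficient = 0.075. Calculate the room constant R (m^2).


Given values:
  S = 482.8 m^2, alpha = 0.075
Formula: R = S * alpha / (1 - alpha)
Numerator: 482.8 * 0.075 = 36.21
Denominator: 1 - 0.075 = 0.925
R = 36.21 / 0.925 = 39.15

39.15 m^2


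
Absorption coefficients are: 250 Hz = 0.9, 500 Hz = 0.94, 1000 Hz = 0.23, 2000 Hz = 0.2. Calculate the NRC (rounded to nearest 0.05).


Given values:
  a_250 = 0.9, a_500 = 0.94
  a_1000 = 0.23, a_2000 = 0.2
Formula: NRC = (a250 + a500 + a1000 + a2000) / 4
Sum = 0.9 + 0.94 + 0.23 + 0.2 = 2.27
NRC = 2.27 / 4 = 0.5675
Rounded to nearest 0.05: 0.55

0.55


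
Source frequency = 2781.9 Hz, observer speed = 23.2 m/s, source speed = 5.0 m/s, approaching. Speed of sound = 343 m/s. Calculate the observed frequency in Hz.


Given values:
  f_s = 2781.9 Hz, v_o = 23.2 m/s, v_s = 5.0 m/s
  Direction: approaching
Formula: f_o = f_s * (c + v_o) / (c - v_s)
Numerator: c + v_o = 343 + 23.2 = 366.2
Denominator: c - v_s = 343 - 5.0 = 338.0
f_o = 2781.9 * 366.2 / 338.0 = 3014.0

3014.0 Hz


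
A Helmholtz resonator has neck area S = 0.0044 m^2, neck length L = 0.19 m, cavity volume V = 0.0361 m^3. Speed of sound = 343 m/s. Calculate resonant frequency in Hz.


Given values:
  S = 0.0044 m^2, L = 0.19 m, V = 0.0361 m^3, c = 343 m/s
Formula: f = (c / (2*pi)) * sqrt(S / (V * L))
Compute V * L = 0.0361 * 0.19 = 0.006859
Compute S / (V * L) = 0.0044 / 0.006859 = 0.6415
Compute sqrt(0.6415) = 0.800937
Compute c / (2*pi) = 343 / 6.283185 = 54.590148
f = 54.590148 * 0.800937 = 43.72

43.72 Hz


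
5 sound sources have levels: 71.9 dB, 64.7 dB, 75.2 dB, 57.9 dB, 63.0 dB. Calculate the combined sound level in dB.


Formula: L_total = 10 * log10( sum(10^(Li/10)) )
  Source 1: 10^(71.9/10) = 15488166.1891
  Source 2: 10^(64.7/10) = 2951209.2267
  Source 3: 10^(75.2/10) = 33113112.1483
  Source 4: 10^(57.9/10) = 616595.0019
  Source 5: 10^(63.0/10) = 1995262.315
Sum of linear values = 54164344.881
L_total = 10 * log10(54164344.881) = 77.34

77.34 dB


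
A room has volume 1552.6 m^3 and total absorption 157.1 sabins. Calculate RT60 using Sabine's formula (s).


Given values:
  V = 1552.6 m^3
  A = 157.1 sabins
Formula: RT60 = 0.161 * V / A
Numerator: 0.161 * 1552.6 = 249.9686
RT60 = 249.9686 / 157.1 = 1.591

1.591 s


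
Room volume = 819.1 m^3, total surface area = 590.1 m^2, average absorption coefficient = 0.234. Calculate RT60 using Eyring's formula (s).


Given values:
  V = 819.1 m^3, S = 590.1 m^2, alpha = 0.234
Formula: RT60 = 0.161 * V / (-S * ln(1 - alpha))
Compute ln(1 - 0.234) = ln(0.766) = -0.266573
Denominator: -590.1 * -0.266573 = 157.3047
Numerator: 0.161 * 819.1 = 131.8751
RT60 = 131.8751 / 157.3047 = 0.838

0.838 s


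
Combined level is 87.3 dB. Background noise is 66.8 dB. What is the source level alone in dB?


Given values:
  L_total = 87.3 dB, L_bg = 66.8 dB
Formula: L_source = 10 * log10(10^(L_total/10) - 10^(L_bg/10))
Convert to linear:
  10^(87.3/10) = 537031796.3703
  10^(66.8/10) = 4786300.9232
Difference: 537031796.3703 - 4786300.9232 = 532245495.4471
L_source = 10 * log10(532245495.4471) = 87.26

87.26 dB


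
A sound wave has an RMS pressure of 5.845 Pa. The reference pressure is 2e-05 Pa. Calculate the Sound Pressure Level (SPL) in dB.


Given values:
  p = 5.845 Pa
  p_ref = 2e-05 Pa
Formula: SPL = 20 * log10(p / p_ref)
Compute ratio: p / p_ref = 5.845 / 2e-05 = 292250
Compute log10: log10(292250) = 5.465755
Multiply: SPL = 20 * 5.465755 = 109.32

109.32 dB


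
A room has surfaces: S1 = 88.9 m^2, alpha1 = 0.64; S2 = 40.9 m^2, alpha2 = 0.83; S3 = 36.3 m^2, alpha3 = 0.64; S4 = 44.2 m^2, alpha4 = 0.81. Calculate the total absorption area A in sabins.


Given surfaces:
  Surface 1: 88.9 * 0.64 = 56.896
  Surface 2: 40.9 * 0.83 = 33.947
  Surface 3: 36.3 * 0.64 = 23.232
  Surface 4: 44.2 * 0.81 = 35.802
Formula: A = sum(Si * alpha_i)
A = 56.896 + 33.947 + 23.232 + 35.802
A = 149.88

149.88 sabins


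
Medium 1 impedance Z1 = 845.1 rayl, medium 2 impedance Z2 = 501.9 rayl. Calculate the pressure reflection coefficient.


Given values:
  Z1 = 845.1 rayl, Z2 = 501.9 rayl
Formula: R = (Z2 - Z1) / (Z2 + Z1)
Numerator: Z2 - Z1 = 501.9 - 845.1 = -343.2
Denominator: Z2 + Z1 = 501.9 + 845.1 = 1347.0
R = -343.2 / 1347.0 = -0.2548

-0.2548


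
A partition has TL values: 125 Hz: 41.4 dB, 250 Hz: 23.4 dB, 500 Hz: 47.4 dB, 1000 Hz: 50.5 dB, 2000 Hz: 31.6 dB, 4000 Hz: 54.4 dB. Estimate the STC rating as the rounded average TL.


Given TL values at each frequency:
  125 Hz: 41.4 dB
  250 Hz: 23.4 dB
  500 Hz: 47.4 dB
  1000 Hz: 50.5 dB
  2000 Hz: 31.6 dB
  4000 Hz: 54.4 dB
Formula: STC ~ round(average of TL values)
Sum = 41.4 + 23.4 + 47.4 + 50.5 + 31.6 + 54.4 = 248.7
Average = 248.7 / 6 = 41.45
Rounded: 41

41


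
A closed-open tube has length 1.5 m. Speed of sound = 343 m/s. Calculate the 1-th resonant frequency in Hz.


Given values:
  Tube type: closed-open, L = 1.5 m, c = 343 m/s, n = 1
Formula: f_n = (2n - 1) * c / (4 * L)
Compute 2n - 1 = 2*1 - 1 = 1
Compute 4 * L = 4 * 1.5 = 6.0
f = 1 * 343 / 6.0
f = 57.17

57.17 Hz


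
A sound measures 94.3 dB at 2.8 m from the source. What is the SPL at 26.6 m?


Given values:
  SPL1 = 94.3 dB, r1 = 2.8 m, r2 = 26.6 m
Formula: SPL2 = SPL1 - 20 * log10(r2 / r1)
Compute ratio: r2 / r1 = 26.6 / 2.8 = 9.5
Compute log10: log10(9.5) = 0.977724
Compute drop: 20 * 0.977724 = 19.5545
SPL2 = 94.3 - 19.5545 = 74.75

74.75 dB


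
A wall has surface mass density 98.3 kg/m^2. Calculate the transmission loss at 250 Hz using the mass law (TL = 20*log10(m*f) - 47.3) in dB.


Given values:
  m = 98.3 kg/m^2, f = 250 Hz
Formula: TL = 20 * log10(m * f) - 47.3
Compute m * f = 98.3 * 250 = 24575.0
Compute log10(24575.0) = 4.390494
Compute 20 * 4.390494 = 87.8099
TL = 87.8099 - 47.3 = 40.51

40.51 dB


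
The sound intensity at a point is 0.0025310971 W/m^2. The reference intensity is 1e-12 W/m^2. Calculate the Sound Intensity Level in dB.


Given values:
  I = 0.0025310971 W/m^2
  I_ref = 1e-12 W/m^2
Formula: SIL = 10 * log10(I / I_ref)
Compute ratio: I / I_ref = 2531097100
Compute log10: log10(2531097100) = 9.403309
Multiply: SIL = 10 * 9.403309 = 94.03

94.03 dB


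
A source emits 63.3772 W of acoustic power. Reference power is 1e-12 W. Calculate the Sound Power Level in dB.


Given values:
  W = 63.3772 W
  W_ref = 1e-12 W
Formula: SWL = 10 * log10(W / W_ref)
Compute ratio: W / W_ref = 63377200000000
Compute log10: log10(63377200000000) = 13.801933
Multiply: SWL = 10 * 13.801933 = 138.02

138.02 dB


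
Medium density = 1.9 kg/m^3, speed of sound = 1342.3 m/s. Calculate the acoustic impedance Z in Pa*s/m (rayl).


Given values:
  rho = 1.9 kg/m^3
  c = 1342.3 m/s
Formula: Z = rho * c
Z = 1.9 * 1342.3
Z = 2550.37

2550.37 rayl


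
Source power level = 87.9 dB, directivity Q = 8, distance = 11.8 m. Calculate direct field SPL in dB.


Given values:
  Lw = 87.9 dB, Q = 8, r = 11.8 m
Formula: SPL = Lw + 10 * log10(Q / (4 * pi * r^2))
Compute 4 * pi * r^2 = 4 * pi * 11.8^2 = 1749.7414
Compute Q / denom = 8 / 1749.7414 = 0.0045721
Compute 10 * log10(0.0045721) = -23.3988
SPL = 87.9 + (-23.3988) = 64.5

64.5 dB


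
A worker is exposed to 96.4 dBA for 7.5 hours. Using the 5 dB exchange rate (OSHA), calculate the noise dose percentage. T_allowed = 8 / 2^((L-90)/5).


Given values:
  L = 96.4 dBA, T = 7.5 hours
Formula: T_allowed = 8 / 2^((L - 90) / 5)
Compute exponent: (96.4 - 90) / 5 = 1.28
Compute 2^(1.28) = 2.42839
T_allowed = 8 / 2.42839 = 3.294364 hours
Dose = (T / T_allowed) * 100
Dose = (7.5 / 3.294364) * 100 = 227.66

227.66 %


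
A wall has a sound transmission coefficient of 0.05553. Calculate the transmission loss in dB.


Given values:
  tau = 0.05553
Formula: TL = 10 * log10(1 / tau)
Compute 1 / tau = 1 / 0.05553 = 18.0083
Compute log10(18.0083) = 1.255473
TL = 10 * 1.255473 = 12.55

12.55 dB


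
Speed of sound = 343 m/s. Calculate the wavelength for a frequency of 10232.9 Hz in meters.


Given values:
  c = 343 m/s, f = 10232.9 Hz
Formula: lambda = c / f
lambda = 343 / 10232.9
lambda = 0.0335

0.0335 m


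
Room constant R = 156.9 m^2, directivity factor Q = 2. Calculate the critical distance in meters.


Given values:
  R = 156.9 m^2, Q = 2
Formula: d_c = 0.141 * sqrt(Q * R)
Compute Q * R = 2 * 156.9 = 313.8
Compute sqrt(313.8) = 17.7144
d_c = 0.141 * 17.7144 = 2.498

2.498 m


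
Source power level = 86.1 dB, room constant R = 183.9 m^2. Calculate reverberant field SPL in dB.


Given values:
  Lw = 86.1 dB, R = 183.9 m^2
Formula: SPL = Lw + 10 * log10(4 / R)
Compute 4 / R = 4 / 183.9 = 0.021751
Compute 10 * log10(0.021751) = -16.6252
SPL = 86.1 + (-16.6252) = 69.47

69.47 dB


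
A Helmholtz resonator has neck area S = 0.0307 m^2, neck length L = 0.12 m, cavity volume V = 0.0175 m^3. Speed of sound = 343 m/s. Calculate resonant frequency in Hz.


Given values:
  S = 0.0307 m^2, L = 0.12 m, V = 0.0175 m^3, c = 343 m/s
Formula: f = (c / (2*pi)) * sqrt(S / (V * L))
Compute V * L = 0.0175 * 0.12 = 0.0021
Compute S / (V * L) = 0.0307 / 0.0021 = 14.619
Compute sqrt(14.619) = 3.82348
Compute c / (2*pi) = 343 / 6.283185 = 54.590148
f = 54.590148 * 3.82348 = 208.72

208.72 Hz


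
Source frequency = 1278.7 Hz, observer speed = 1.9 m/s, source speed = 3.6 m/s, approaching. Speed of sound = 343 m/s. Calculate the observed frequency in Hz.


Given values:
  f_s = 1278.7 Hz, v_o = 1.9 m/s, v_s = 3.6 m/s
  Direction: approaching
Formula: f_o = f_s * (c + v_o) / (c - v_s)
Numerator: c + v_o = 343 + 1.9 = 344.9
Denominator: c - v_s = 343 - 3.6 = 339.4
f_o = 1278.7 * 344.9 / 339.4 = 1299.42

1299.42 Hz


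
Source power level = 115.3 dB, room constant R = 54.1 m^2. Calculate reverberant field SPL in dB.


Given values:
  Lw = 115.3 dB, R = 54.1 m^2
Formula: SPL = Lw + 10 * log10(4 / R)
Compute 4 / R = 4 / 54.1 = 0.073937
Compute 10 * log10(0.073937) = -11.3114
SPL = 115.3 + (-11.3114) = 103.99

103.99 dB


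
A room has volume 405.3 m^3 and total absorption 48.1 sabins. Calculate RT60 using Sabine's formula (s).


Given values:
  V = 405.3 m^3
  A = 48.1 sabins
Formula: RT60 = 0.161 * V / A
Numerator: 0.161 * 405.3 = 65.2533
RT60 = 65.2533 / 48.1 = 1.357

1.357 s


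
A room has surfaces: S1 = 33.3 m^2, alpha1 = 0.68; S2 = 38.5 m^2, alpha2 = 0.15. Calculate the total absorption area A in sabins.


Given surfaces:
  Surface 1: 33.3 * 0.68 = 22.644
  Surface 2: 38.5 * 0.15 = 5.775
Formula: A = sum(Si * alpha_i)
A = 22.644 + 5.775
A = 28.42

28.42 sabins


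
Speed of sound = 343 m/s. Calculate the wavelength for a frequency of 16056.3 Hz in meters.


Given values:
  c = 343 m/s, f = 16056.3 Hz
Formula: lambda = c / f
lambda = 343 / 16056.3
lambda = 0.0214

0.0214 m


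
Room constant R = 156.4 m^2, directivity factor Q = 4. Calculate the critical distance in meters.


Given values:
  R = 156.4 m^2, Q = 4
Formula: d_c = 0.141 * sqrt(Q * R)
Compute Q * R = 4 * 156.4 = 625.6
Compute sqrt(625.6) = 25.012
d_c = 0.141 * 25.012 = 3.527

3.527 m


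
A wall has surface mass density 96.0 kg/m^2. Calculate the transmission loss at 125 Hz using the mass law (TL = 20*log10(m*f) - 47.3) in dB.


Given values:
  m = 96.0 kg/m^2, f = 125 Hz
Formula: TL = 20 * log10(m * f) - 47.3
Compute m * f = 96.0 * 125 = 12000.0
Compute log10(12000.0) = 4.079181
Compute 20 * 4.079181 = 81.5836
TL = 81.5836 - 47.3 = 34.28

34.28 dB


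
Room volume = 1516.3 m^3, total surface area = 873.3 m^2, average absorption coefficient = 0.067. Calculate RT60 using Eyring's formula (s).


Given values:
  V = 1516.3 m^3, S = 873.3 m^2, alpha = 0.067
Formula: RT60 = 0.161 * V / (-S * ln(1 - alpha))
Compute ln(1 - 0.067) = ln(0.933) = -0.06935
Denominator: -873.3 * -0.06935 = 60.5634
Numerator: 0.161 * 1516.3 = 244.1243
RT60 = 244.1243 / 60.5634 = 4.031

4.031 s


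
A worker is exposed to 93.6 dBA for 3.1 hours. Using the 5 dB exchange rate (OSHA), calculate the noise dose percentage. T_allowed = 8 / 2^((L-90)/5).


Given values:
  L = 93.6 dBA, T = 3.1 hours
Formula: T_allowed = 8 / 2^((L - 90) / 5)
Compute exponent: (93.6 - 90) / 5 = 0.72
Compute 2^(0.72) = 1.647182
T_allowed = 8 / 1.647182 = 4.85678 hours
Dose = (T / T_allowed) * 100
Dose = (3.1 / 4.85678) * 100 = 63.83

63.83 %


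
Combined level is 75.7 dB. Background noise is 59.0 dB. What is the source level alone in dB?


Given values:
  L_total = 75.7 dB, L_bg = 59.0 dB
Formula: L_source = 10 * log10(10^(L_total/10) - 10^(L_bg/10))
Convert to linear:
  10^(75.7/10) = 37153522.9097
  10^(59.0/10) = 794328.2347
Difference: 37153522.9097 - 794328.2347 = 36359194.675
L_source = 10 * log10(36359194.675) = 75.61

75.61 dB


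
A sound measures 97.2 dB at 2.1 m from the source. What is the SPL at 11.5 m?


Given values:
  SPL1 = 97.2 dB, r1 = 2.1 m, r2 = 11.5 m
Formula: SPL2 = SPL1 - 20 * log10(r2 / r1)
Compute ratio: r2 / r1 = 11.5 / 2.1 = 5.4762
Compute log10: log10(5.4762) = 0.738479
Compute drop: 20 * 0.738479 = 14.7696
SPL2 = 97.2 - 14.7696 = 82.43

82.43 dB


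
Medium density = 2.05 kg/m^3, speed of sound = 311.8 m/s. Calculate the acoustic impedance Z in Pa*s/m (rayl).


Given values:
  rho = 2.05 kg/m^3
  c = 311.8 m/s
Formula: Z = rho * c
Z = 2.05 * 311.8
Z = 639.19

639.19 rayl


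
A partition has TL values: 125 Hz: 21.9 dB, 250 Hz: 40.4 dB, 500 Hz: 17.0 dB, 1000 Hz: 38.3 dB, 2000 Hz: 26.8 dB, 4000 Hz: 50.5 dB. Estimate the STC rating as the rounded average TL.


Given TL values at each frequency:
  125 Hz: 21.9 dB
  250 Hz: 40.4 dB
  500 Hz: 17.0 dB
  1000 Hz: 38.3 dB
  2000 Hz: 26.8 dB
  4000 Hz: 50.5 dB
Formula: STC ~ round(average of TL values)
Sum = 21.9 + 40.4 + 17.0 + 38.3 + 26.8 + 50.5 = 194.9
Average = 194.9 / 6 = 32.48
Rounded: 32

32


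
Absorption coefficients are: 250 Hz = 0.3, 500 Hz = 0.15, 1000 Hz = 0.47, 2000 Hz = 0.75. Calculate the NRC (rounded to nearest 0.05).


Given values:
  a_250 = 0.3, a_500 = 0.15
  a_1000 = 0.47, a_2000 = 0.75
Formula: NRC = (a250 + a500 + a1000 + a2000) / 4
Sum = 0.3 + 0.15 + 0.47 + 0.75 = 1.67
NRC = 1.67 / 4 = 0.4175
Rounded to nearest 0.05: 0.4

0.4


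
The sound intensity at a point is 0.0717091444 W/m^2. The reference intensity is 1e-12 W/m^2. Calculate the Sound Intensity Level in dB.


Given values:
  I = 0.0717091444 W/m^2
  I_ref = 1e-12 W/m^2
Formula: SIL = 10 * log10(I / I_ref)
Compute ratio: I / I_ref = 71709144400
Compute log10: log10(71709144400) = 10.855575
Multiply: SIL = 10 * 10.855575 = 108.56

108.56 dB


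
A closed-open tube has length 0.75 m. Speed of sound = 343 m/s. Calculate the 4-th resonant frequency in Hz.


Given values:
  Tube type: closed-open, L = 0.75 m, c = 343 m/s, n = 4
Formula: f_n = (2n - 1) * c / (4 * L)
Compute 2n - 1 = 2*4 - 1 = 7
Compute 4 * L = 4 * 0.75 = 3.0
f = 7 * 343 / 3.0
f = 800.33

800.33 Hz


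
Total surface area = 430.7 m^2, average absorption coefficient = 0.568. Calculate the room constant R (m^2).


Given values:
  S = 430.7 m^2, alpha = 0.568
Formula: R = S * alpha / (1 - alpha)
Numerator: 430.7 * 0.568 = 244.6376
Denominator: 1 - 0.568 = 0.432
R = 244.6376 / 0.432 = 566.29

566.29 m^2


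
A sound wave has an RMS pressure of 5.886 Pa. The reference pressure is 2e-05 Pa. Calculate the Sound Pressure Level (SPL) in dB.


Given values:
  p = 5.886 Pa
  p_ref = 2e-05 Pa
Formula: SPL = 20 * log10(p / p_ref)
Compute ratio: p / p_ref = 5.886 / 2e-05 = 294300
Compute log10: log10(294300) = 5.46879
Multiply: SPL = 20 * 5.46879 = 109.38

109.38 dB


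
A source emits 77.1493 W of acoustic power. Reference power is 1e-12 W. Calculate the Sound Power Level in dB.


Given values:
  W = 77.1493 W
  W_ref = 1e-12 W
Formula: SWL = 10 * log10(W / W_ref)
Compute ratio: W / W_ref = 77149300000000
Compute log10: log10(77149300000000) = 13.887332
Multiply: SWL = 10 * 13.887332 = 138.87

138.87 dB


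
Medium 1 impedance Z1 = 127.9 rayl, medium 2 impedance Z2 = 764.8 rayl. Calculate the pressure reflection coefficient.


Given values:
  Z1 = 127.9 rayl, Z2 = 764.8 rayl
Formula: R = (Z2 - Z1) / (Z2 + Z1)
Numerator: Z2 - Z1 = 764.8 - 127.9 = 636.9
Denominator: Z2 + Z1 = 764.8 + 127.9 = 892.7
R = 636.9 / 892.7 = 0.7135

0.7135


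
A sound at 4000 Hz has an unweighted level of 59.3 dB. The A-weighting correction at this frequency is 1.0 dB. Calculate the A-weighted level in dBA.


Given values:
  SPL = 59.3 dB
  A-weighting at 4000 Hz = 1.0 dB
Formula: L_A = SPL + A_weight
L_A = 59.3 + (1.0)
L_A = 60.3

60.3 dBA


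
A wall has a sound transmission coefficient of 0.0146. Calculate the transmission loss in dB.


Given values:
  tau = 0.0146
Formula: TL = 10 * log10(1 / tau)
Compute 1 / tau = 1 / 0.0146 = 68.4932
Compute log10(68.4932) = 1.835647
TL = 10 * 1.835647 = 18.36

18.36 dB


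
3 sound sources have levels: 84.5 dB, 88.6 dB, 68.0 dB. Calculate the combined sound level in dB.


Formula: L_total = 10 * log10( sum(10^(Li/10)) )
  Source 1: 10^(84.5/10) = 281838293.1264
  Source 2: 10^(88.6/10) = 724435960.075
  Source 3: 10^(68.0/10) = 6309573.4448
Sum of linear values = 1012583826.6462
L_total = 10 * log10(1012583826.6462) = 90.05

90.05 dB


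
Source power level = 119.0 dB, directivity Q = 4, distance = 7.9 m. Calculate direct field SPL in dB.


Given values:
  Lw = 119.0 dB, Q = 4, r = 7.9 m
Formula: SPL = Lw + 10 * log10(Q / (4 * pi * r^2))
Compute 4 * pi * r^2 = 4 * pi * 7.9^2 = 784.2672
Compute Q / denom = 4 / 784.2672 = 0.0051003
Compute 10 * log10(0.0051003) = -22.924
SPL = 119.0 + (-22.924) = 96.08

96.08 dB


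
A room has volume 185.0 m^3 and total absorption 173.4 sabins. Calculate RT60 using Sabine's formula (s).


Given values:
  V = 185.0 m^3
  A = 173.4 sabins
Formula: RT60 = 0.161 * V / A
Numerator: 0.161 * 185.0 = 29.785
RT60 = 29.785 / 173.4 = 0.172

0.172 s


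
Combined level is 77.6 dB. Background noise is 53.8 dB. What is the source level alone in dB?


Given values:
  L_total = 77.6 dB, L_bg = 53.8 dB
Formula: L_source = 10 * log10(10^(L_total/10) - 10^(L_bg/10))
Convert to linear:
  10^(77.6/10) = 57543993.7337
  10^(53.8/10) = 239883.2919
Difference: 57543993.7337 - 239883.2919 = 57304110.4418
L_source = 10 * log10(57304110.4418) = 77.58

77.58 dB


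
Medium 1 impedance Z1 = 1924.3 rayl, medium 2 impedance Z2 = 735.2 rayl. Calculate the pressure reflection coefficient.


Given values:
  Z1 = 1924.3 rayl, Z2 = 735.2 rayl
Formula: R = (Z2 - Z1) / (Z2 + Z1)
Numerator: Z2 - Z1 = 735.2 - 1924.3 = -1189.1
Denominator: Z2 + Z1 = 735.2 + 1924.3 = 2659.5
R = -1189.1 / 2659.5 = -0.4471

-0.4471


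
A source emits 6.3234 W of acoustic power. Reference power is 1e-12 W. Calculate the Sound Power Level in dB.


Given values:
  W = 6.3234 W
  W_ref = 1e-12 W
Formula: SWL = 10 * log10(W / W_ref)
Compute ratio: W / W_ref = 6323400000000
Compute log10: log10(6323400000000) = 12.800951
Multiply: SWL = 10 * 12.800951 = 128.01

128.01 dB


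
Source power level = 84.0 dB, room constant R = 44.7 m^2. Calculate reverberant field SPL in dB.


Given values:
  Lw = 84.0 dB, R = 44.7 m^2
Formula: SPL = Lw + 10 * log10(4 / R)
Compute 4 / R = 4 / 44.7 = 0.089485
Compute 10 * log10(0.089485) = -10.4825
SPL = 84.0 + (-10.4825) = 73.52

73.52 dB


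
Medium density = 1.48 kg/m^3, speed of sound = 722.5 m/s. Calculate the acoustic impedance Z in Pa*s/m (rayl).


Given values:
  rho = 1.48 kg/m^3
  c = 722.5 m/s
Formula: Z = rho * c
Z = 1.48 * 722.5
Z = 1069.3

1069.3 rayl


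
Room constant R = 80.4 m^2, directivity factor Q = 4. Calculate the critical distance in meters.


Given values:
  R = 80.4 m^2, Q = 4
Formula: d_c = 0.141 * sqrt(Q * R)
Compute Q * R = 4 * 80.4 = 321.6
Compute sqrt(321.6) = 17.9332
d_c = 0.141 * 17.9332 = 2.529

2.529 m


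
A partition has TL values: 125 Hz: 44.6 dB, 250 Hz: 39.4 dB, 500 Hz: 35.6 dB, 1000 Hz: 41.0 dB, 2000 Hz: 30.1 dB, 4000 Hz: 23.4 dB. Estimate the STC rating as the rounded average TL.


Given TL values at each frequency:
  125 Hz: 44.6 dB
  250 Hz: 39.4 dB
  500 Hz: 35.6 dB
  1000 Hz: 41.0 dB
  2000 Hz: 30.1 dB
  4000 Hz: 23.4 dB
Formula: STC ~ round(average of TL values)
Sum = 44.6 + 39.4 + 35.6 + 41.0 + 30.1 + 23.4 = 214.1
Average = 214.1 / 6 = 35.68
Rounded: 36

36


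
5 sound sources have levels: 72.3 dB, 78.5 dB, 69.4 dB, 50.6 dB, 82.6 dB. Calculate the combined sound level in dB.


Formula: L_total = 10 * log10( sum(10^(Li/10)) )
  Source 1: 10^(72.3/10) = 16982436.5246
  Source 2: 10^(78.5/10) = 70794578.4384
  Source 3: 10^(69.4/10) = 8709635.8996
  Source 4: 10^(50.6/10) = 114815.3621
  Source 5: 10^(82.6/10) = 181970085.861
Sum of linear values = 278571552.0857
L_total = 10 * log10(278571552.0857) = 84.45

84.45 dB


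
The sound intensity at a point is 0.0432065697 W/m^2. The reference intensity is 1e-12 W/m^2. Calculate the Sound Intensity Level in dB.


Given values:
  I = 0.0432065697 W/m^2
  I_ref = 1e-12 W/m^2
Formula: SIL = 10 * log10(I / I_ref)
Compute ratio: I / I_ref = 43206569700
Compute log10: log10(43206569700) = 10.63555
Multiply: SIL = 10 * 10.63555 = 106.36

106.36 dB


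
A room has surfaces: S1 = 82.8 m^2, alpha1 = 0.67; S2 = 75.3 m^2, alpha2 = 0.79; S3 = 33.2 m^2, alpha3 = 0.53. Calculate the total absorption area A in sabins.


Given surfaces:
  Surface 1: 82.8 * 0.67 = 55.476
  Surface 2: 75.3 * 0.79 = 59.487
  Surface 3: 33.2 * 0.53 = 17.596
Formula: A = sum(Si * alpha_i)
A = 55.476 + 59.487 + 17.596
A = 132.56

132.56 sabins


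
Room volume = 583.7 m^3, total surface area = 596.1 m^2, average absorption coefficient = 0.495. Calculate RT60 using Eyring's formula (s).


Given values:
  V = 583.7 m^3, S = 596.1 m^2, alpha = 0.495
Formula: RT60 = 0.161 * V / (-S * ln(1 - alpha))
Compute ln(1 - 0.495) = ln(0.505) = -0.683197
Denominator: -596.1 * -0.683197 = 407.2537
Numerator: 0.161 * 583.7 = 93.9757
RT60 = 93.9757 / 407.2537 = 0.231

0.231 s


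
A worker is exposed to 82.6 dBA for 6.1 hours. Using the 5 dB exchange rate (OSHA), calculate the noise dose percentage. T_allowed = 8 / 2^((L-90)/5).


Given values:
  L = 82.6 dBA, T = 6.1 hours
Formula: T_allowed = 8 / 2^((L - 90) / 5)
Compute exponent: (82.6 - 90) / 5 = -1.48
Compute 2^(-1.48) = 0.358489
T_allowed = 8 / 0.358489 = 22.315887 hours
Dose = (T / T_allowed) * 100
Dose = (6.1 / 22.315887) * 100 = 27.33

27.33 %


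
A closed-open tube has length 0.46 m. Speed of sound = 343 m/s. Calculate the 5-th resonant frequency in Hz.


Given values:
  Tube type: closed-open, L = 0.46 m, c = 343 m/s, n = 5
Formula: f_n = (2n - 1) * c / (4 * L)
Compute 2n - 1 = 2*5 - 1 = 9
Compute 4 * L = 4 * 0.46 = 1.84
f = 9 * 343 / 1.84
f = 1677.72

1677.72 Hz


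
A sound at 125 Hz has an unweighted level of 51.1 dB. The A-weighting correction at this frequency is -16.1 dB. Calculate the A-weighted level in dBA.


Given values:
  SPL = 51.1 dB
  A-weighting at 125 Hz = -16.1 dB
Formula: L_A = SPL + A_weight
L_A = 51.1 + (-16.1)
L_A = 35.0

35.0 dBA


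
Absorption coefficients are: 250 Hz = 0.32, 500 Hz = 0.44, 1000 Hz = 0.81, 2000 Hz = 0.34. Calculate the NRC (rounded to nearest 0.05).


Given values:
  a_250 = 0.32, a_500 = 0.44
  a_1000 = 0.81, a_2000 = 0.34
Formula: NRC = (a250 + a500 + a1000 + a2000) / 4
Sum = 0.32 + 0.44 + 0.81 + 0.34 = 1.91
NRC = 1.91 / 4 = 0.4775
Rounded to nearest 0.05: 0.5

0.5


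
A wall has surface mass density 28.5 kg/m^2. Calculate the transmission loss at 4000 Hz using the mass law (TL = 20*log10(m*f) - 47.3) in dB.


Given values:
  m = 28.5 kg/m^2, f = 4000 Hz
Formula: TL = 20 * log10(m * f) - 47.3
Compute m * f = 28.5 * 4000 = 114000.0
Compute log10(114000.0) = 5.056905
Compute 20 * 5.056905 = 101.1381
TL = 101.1381 - 47.3 = 53.84

53.84 dB


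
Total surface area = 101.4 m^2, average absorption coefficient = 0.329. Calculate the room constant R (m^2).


Given values:
  S = 101.4 m^2, alpha = 0.329
Formula: R = S * alpha / (1 - alpha)
Numerator: 101.4 * 0.329 = 33.3606
Denominator: 1 - 0.329 = 0.671
R = 33.3606 / 0.671 = 49.72

49.72 m^2


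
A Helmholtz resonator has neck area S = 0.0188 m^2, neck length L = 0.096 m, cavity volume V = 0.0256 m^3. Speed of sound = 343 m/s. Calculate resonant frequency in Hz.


Given values:
  S = 0.0188 m^2, L = 0.096 m, V = 0.0256 m^3, c = 343 m/s
Formula: f = (c / (2*pi)) * sqrt(S / (V * L))
Compute V * L = 0.0256 * 0.096 = 0.0024576
Compute S / (V * L) = 0.0188 / 0.0024576 = 7.6497
Compute sqrt(7.6497) = 2.765809
Compute c / (2*pi) = 343 / 6.283185 = 54.590148
f = 54.590148 * 2.765809 = 150.99

150.99 Hz


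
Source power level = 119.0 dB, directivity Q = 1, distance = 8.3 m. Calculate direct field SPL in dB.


Given values:
  Lw = 119.0 dB, Q = 1, r = 8.3 m
Formula: SPL = Lw + 10 * log10(Q / (4 * pi * r^2))
Compute 4 * pi * r^2 = 4 * pi * 8.3^2 = 865.6973
Compute Q / denom = 1 / 865.6973 = 0.00115514
Compute 10 * log10(0.00115514) = -29.3737
SPL = 119.0 + (-29.3737) = 89.63

89.63 dB


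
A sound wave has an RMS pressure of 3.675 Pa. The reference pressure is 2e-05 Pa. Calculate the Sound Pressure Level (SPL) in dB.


Given values:
  p = 3.675 Pa
  p_ref = 2e-05 Pa
Formula: SPL = 20 * log10(p / p_ref)
Compute ratio: p / p_ref = 3.675 / 2e-05 = 183750
Compute log10: log10(183750) = 5.264227
Multiply: SPL = 20 * 5.264227 = 105.28

105.28 dB


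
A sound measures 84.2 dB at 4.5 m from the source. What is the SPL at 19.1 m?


Given values:
  SPL1 = 84.2 dB, r1 = 4.5 m, r2 = 19.1 m
Formula: SPL2 = SPL1 - 20 * log10(r2 / r1)
Compute ratio: r2 / r1 = 19.1 / 4.5 = 4.2444
Compute log10: log10(4.2444) = 0.627816
Compute drop: 20 * 0.627816 = 12.5563
SPL2 = 84.2 - 12.5563 = 71.64

71.64 dB


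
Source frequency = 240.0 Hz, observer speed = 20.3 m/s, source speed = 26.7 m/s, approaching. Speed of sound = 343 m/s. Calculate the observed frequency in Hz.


Given values:
  f_s = 240.0 Hz, v_o = 20.3 m/s, v_s = 26.7 m/s
  Direction: approaching
Formula: f_o = f_s * (c + v_o) / (c - v_s)
Numerator: c + v_o = 343 + 20.3 = 363.3
Denominator: c - v_s = 343 - 26.7 = 316.3
f_o = 240.0 * 363.3 / 316.3 = 275.66

275.66 Hz


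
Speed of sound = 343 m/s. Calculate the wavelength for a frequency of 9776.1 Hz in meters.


Given values:
  c = 343 m/s, f = 9776.1 Hz
Formula: lambda = c / f
lambda = 343 / 9776.1
lambda = 0.0351

0.0351 m


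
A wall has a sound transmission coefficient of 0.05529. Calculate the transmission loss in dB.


Given values:
  tau = 0.05529
Formula: TL = 10 * log10(1 / tau)
Compute 1 / tau = 1 / 0.05529 = 18.0865
Compute log10(18.0865) = 1.257355
TL = 10 * 1.257355 = 12.57

12.57 dB


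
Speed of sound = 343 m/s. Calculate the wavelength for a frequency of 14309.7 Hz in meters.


Given values:
  c = 343 m/s, f = 14309.7 Hz
Formula: lambda = c / f
lambda = 343 / 14309.7
lambda = 0.024

0.024 m


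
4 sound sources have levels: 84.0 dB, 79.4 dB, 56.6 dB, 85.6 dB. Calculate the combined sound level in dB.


Formula: L_total = 10 * log10( sum(10^(Li/10)) )
  Source 1: 10^(84.0/10) = 251188643.151
  Source 2: 10^(79.4/10) = 87096358.9956
  Source 3: 10^(56.6/10) = 457088.1896
  Source 4: 10^(85.6/10) = 363078054.7701
Sum of linear values = 701820145.1063
L_total = 10 * log10(701820145.1063) = 88.46

88.46 dB
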